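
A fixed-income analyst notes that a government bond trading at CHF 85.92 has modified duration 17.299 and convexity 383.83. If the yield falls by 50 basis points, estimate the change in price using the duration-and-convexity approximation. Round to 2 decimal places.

Duration effect: -D_mod·Δy = -17.299 × (-0.005) = +0.086495
Convexity effect: ½·C·(Δy)² = 0.5 × 383.83 × (-0.005)² = +0.004797875
ΔP/P ≈ +0.086495 + 0.004797875 = +0.091292875
ΔP ≈ 85.92 × (+0.091292875) = +7.84388382.

+CHF 7.84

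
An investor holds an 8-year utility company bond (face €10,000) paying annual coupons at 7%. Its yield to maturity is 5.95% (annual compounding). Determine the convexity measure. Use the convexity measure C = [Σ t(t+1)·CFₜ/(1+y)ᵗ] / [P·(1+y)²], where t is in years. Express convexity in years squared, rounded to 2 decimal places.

47.76

With y = 0.0595:
  t   CF        PV=CF/(1+0.0595)^t    t·PV        t(t+1)·PV
  1       700.00       660.6890       660.6890       1,321.3780
  2       700.00       623.5857     1,247.1713       3,741.5139
  3       700.00       588.5660     1,765.6979       7,062.7918
  4       700.00       555.5130     2,222.0518      11,110.2592
  5       700.00       524.3161     2,621.5807      15,729.4845
  6       700.00       494.8713     2,969.2278      20,784.5949
  7       700.00       467.0800     3,269.5603      26,156.4825
  8    10,700.00     6,738.6995    53,909.5959     485,186.3630
  Σ                 10,653.3206    68,665.5749     571,092.8678
P = 10,653.3206.
Convexity = Σ t(t+1)·PV / [P·(1+y)²] = 571,092.8678 / (10,653.3206 × 1.122540) = 47.75511.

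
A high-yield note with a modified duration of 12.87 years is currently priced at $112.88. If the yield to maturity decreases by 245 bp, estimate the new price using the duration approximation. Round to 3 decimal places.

Duration approximation: ΔP/P ≈ -D_mod · Δy = -12.87 × (-0.0245) = +0.315315.
New price ≈ 112.88 × (1 + 0.315315) = 148.4727572.

$148.473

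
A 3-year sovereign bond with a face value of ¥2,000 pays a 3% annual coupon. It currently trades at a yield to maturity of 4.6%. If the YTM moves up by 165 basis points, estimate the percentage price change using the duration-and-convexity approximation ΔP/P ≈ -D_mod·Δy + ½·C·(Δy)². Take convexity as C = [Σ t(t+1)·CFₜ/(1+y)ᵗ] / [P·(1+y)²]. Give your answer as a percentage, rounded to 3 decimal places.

-4.449%

With y = 0.046:
  t   CF        PV=CF/(1+0.046)^t    t·PV        t(t+1)·PV
  1        60.00        57.3614        57.3614         114.7228
  2        60.00        54.8388       109.6776         329.0328
  3     2,060.00     1,799.9986     5,399.9958      21,599.9832
  Σ                  1,912.1988     5,567.0348      22,043.7387
P = 1,912.1988; D_Mac = 2.91133 yrs; D_mod = 2.78329 yrs; C = 10.53632.
Duration effect: -2.78329 × (+0.0165) = -0.045924
Convexity effect: 0.5 × 10.53632 × (0.0165)² = +0.0014343
ΔP/P ≈ -0.045924 + 0.0014343 = -0.044490 = -4.4490%.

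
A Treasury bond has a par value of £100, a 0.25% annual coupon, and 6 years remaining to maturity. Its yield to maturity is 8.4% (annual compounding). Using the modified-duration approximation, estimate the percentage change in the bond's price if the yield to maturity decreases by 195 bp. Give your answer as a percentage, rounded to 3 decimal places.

+10.704%

Periodic yield y = 0.084. Modified duration first:
  t   CF        PV=CF/(1+0.084)^t    t·PV
  1         0.25         0.2306         0.2306
  2         0.25         0.2128         0.4255
  3         0.25         0.1963         0.5888
  4         0.25         0.1811         0.7242
  5         0.25         0.1670         0.8351
  6       100.25        61.7886       370.7319
  Σ                     62.7764       373.5362
P = 62.7764; D_Mac = 5.95027 yrs; D_mod = 5.95027/(1+0.084) = 5.48918 yrs.
ΔP/P ≈ -D_mod · Δy = -5.48918 × (-0.0195) = +0.107039 = +10.7039%.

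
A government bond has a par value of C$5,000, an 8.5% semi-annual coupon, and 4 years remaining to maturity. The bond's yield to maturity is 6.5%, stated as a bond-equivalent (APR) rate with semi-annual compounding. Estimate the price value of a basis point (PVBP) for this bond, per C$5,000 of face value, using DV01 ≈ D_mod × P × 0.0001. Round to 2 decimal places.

C$1.81

Periodic yield y = 0.0325.
  t   CF        PV=CF/(1+0.0325)^t    t·PV
  1       212.50       205.8111       205.8111
  2       212.50       199.3328       398.6656
  3       212.50       193.0584       579.1753
  4       212.50       186.9815       747.9261
  5       212.50       181.0959       905.4795
  6       212.50       175.3956     1,052.3733
  7       212.50       169.8746     1,189.1224
  8     5,212.50     4,035.7624    32,286.0989
  Σ                  5,347.3123    37,364.6522
P = 5,347.3123; D_Mac = 6.98756 half-year periods = 3.49378 yrs; D_mod = 3.38381 yrs.
DV01 ≈ 3.38381 × 5,347.3123 × 0.0001 = 1.809426.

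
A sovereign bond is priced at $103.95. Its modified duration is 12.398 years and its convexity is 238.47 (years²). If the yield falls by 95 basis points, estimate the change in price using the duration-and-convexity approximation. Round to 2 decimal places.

Duration effect: -D_mod·Δy = -12.398 × (-0.0095) = +0.117781
Convexity effect: ½·C·(Δy)² = 0.5 × 238.47 × (-0.0095)² = +0.01076095875
ΔP/P ≈ +0.117781 + 0.01076095875 = +0.12854195875
ΔP ≈ 103.95 × (+0.12854195875) = +13.3619366120625.

+$13.36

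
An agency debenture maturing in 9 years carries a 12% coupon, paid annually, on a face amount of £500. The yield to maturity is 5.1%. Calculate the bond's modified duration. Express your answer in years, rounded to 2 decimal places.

6.21 years

Periodic yield y = 0.051. First find Macaulay duration:
  t   CF        PV=CF/(1+0.051)^t    t·PV
  1        60.00        57.0885        57.0885
  2        60.00        54.3183       108.6365
  3        60.00        51.6825       155.0474
  4        60.00        49.1745       196.6982
  5        60.00        46.7883       233.9417
  6        60.00        44.5179       267.1076
  7        60.00        42.3577       296.5038
  8        60.00        40.3023       322.4182
  9       560.00       357.9016     3,221.1140
  Σ                    744.1315     4,858.5558
P = 744.1315; Macaulay duration = 4,858.5558 / 744.1315 = 6.52916 years.
Modified duration = D_Mac / (1 + y) = 6.52916 / 1.051 = 6.21233 years.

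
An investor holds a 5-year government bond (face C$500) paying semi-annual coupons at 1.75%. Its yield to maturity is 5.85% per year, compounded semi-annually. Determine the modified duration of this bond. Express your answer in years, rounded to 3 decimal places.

4.649 years

Periodic yield y = 0.02925. First find Macaulay duration:
  t   CF        PV=CF/(1+0.02925)^t    t·PV
  1        4.375         4.2507         4.2507
  2        4.375         4.1299         8.2597
  3        4.375         4.0125        12.0375
  4        4.375         3.8985        15.5939
  5        4.375         3.7877        18.9384
  6        4.375         3.6800        22.0803
  7        4.375         3.5755        25.0282
  8        4.375         3.4738        27.7908
  9        4.375         3.3751        30.3761
  10     504.375       378.0461     3,780.4613
  Σ                    412.2298     3,944.8169
P = 412.2298; Macaulay duration = 3,944.8169 / 412.2298 = 9.56946 half-year periods = 4.78473 years.
Modified duration = D_Mac / (1 + y) = 4.78473 / 1.02925 = 4.64875 years.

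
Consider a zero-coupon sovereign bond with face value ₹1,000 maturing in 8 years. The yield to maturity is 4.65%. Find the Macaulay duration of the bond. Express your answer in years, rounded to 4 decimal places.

8.0000 years

A zero-coupon bond has a single cash flow at maturity, so its Macaulay duration equals its maturity: 8 years.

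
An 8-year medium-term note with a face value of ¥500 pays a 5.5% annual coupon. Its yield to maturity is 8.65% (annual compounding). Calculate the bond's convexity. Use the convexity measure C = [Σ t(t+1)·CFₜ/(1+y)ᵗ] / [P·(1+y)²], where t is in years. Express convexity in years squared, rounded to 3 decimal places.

With y = 0.0865:
  t   CF        PV=CF/(1+0.0865)^t    t·PV        t(t+1)·PV
  1        27.50        25.3106        25.3106          50.6213
  2        27.50        23.2956        46.5911         139.7734
  3        27.50        21.4409        64.3228         257.2911
  4        27.50        19.7339        78.9358         394.6788
  5        27.50        18.1629        90.8143         544.8856
  6        27.50        16.7168       100.3011         702.1075
  7        27.50        15.3860       107.7017         861.6137
  8       527.50       271.6343     2,173.0745      19,557.6701
  Σ                    411.6810     2,687.0518      22,508.6413
P = 411.6810.
Convexity = Σ t(t+1)·PV / [P·(1+y)²] = 22,508.6413 / (411.6810 × 1.180482) = 46.31578.

46.316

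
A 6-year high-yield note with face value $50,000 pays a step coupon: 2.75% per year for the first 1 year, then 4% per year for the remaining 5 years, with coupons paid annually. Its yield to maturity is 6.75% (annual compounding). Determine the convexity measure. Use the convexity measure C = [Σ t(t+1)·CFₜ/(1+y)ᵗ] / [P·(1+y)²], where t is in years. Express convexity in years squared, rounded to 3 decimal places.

With y = 0.0675:
  t   CF        PV=CF/(1+0.0675)^t    t·PV        t(t+1)·PV
  1     1,375.00     1,288.0562     1,288.0562       2,576.1124
  2     2,000.00     1,755.0691     3,510.1383      10,530.4148
  3     2,000.00     1,644.0929     4,932.2786      19,729.1144
  4     2,000.00     1,540.1338     6,160.5353      30,802.6766
  5     2,000.00     1,442.7483     7,213.7416      43,282.4496
  6    52,000.00    35,139.5375   210,837.2252   1,475,860.5762
  Σ                 42,809.6379   233,941.9752   1,582,781.3440
P = 42,809.6379.
Convexity = Σ t(t+1)·PV / [P·(1+y)²] = 1,582,781.3440 / (42,809.6379 × 1.139556) = 32.44469.

32.445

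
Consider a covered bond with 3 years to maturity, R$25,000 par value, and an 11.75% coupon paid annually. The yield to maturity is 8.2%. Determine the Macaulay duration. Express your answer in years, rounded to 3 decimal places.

2.709 years

Periodic yield y = 0.082. Discount each cash flow and weight by its year:
  t   CF        PV=CF/(1+0.082)^t    t·PV
  1     2,937.50     2,714.8799     2,714.8799
  2     2,937.50     2,509.1311     5,018.2622
  3    27,937.50    22,054.9338    66,164.8013
  Σ                 27,278.9447    73,897.9434
Price P = Σ PV = 27,278.9447.
Macaulay duration = Σ(t·PV) / P = 73,897.9434 / 27,278.9447 = 2.70897 years.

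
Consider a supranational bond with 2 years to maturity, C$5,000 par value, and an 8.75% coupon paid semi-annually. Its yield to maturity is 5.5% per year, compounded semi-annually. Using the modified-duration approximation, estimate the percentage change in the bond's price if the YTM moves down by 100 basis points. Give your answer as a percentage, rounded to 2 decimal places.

Periodic yield y = 0.0275. Modified duration first:
  t   CF        PV=CF/(1+0.0275)^t    t·PV
  1       218.75       212.8954       212.8954
  2       218.75       207.1974       414.3949
  3       218.75       201.6520       604.9561
  4     5,218.75     4,682.0837    18,728.3347
  Σ                  5,303.8285    19,960.5810
P = 5,303.8285; D_Mac = 3.76343 half-year periods = 1.88171 yrs; D_mod = 1.88171/(1+0.0275) = 1.83135 yrs.
ΔP/P ≈ -D_mod · Δy = -1.83135 × (-0.01) = +0.018314 = +1.8314%.

+1.83%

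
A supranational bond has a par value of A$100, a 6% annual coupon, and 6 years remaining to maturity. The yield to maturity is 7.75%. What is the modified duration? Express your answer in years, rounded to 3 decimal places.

Periodic yield y = 0.0775. First find Macaulay duration:
  t   CF        PV=CF/(1+0.0775)^t    t·PV
  1         6.00         5.5684         5.5684
  2         6.00         5.1679        10.3359
  3         6.00         4.7962        14.3887
  4         6.00         4.4513        17.8050
  5         6.00         4.1311        20.6555
  6       106.00        67.7333       406.3998
  Σ                     91.8482       475.1532
P = 91.8482; Macaulay duration = 475.1532 / 91.8482 = 5.17324 years.
Modified duration = D_Mac / (1 + y) = 5.17324 / 1.0775 = 4.80115 years.

4.801 years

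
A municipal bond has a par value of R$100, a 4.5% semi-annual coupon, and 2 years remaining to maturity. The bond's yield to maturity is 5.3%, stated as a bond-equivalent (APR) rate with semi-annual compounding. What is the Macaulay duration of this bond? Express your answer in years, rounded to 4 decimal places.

1.9344 years

Periodic yield y = 0.0265. Discount each cash flow and weight by its period:
  t   CF        PV=CF/(1+0.0265)^t    t·PV
  1         2.25         2.1919         2.1919
  2         2.25         2.1353         4.2707
  3         2.25         2.0802         6.2406
  4       102.25        92.0932       368.3727
  Σ                     98.5006       381.0759
Price P = Σ PV = 98.5006.
Macaulay duration = Σ(t·PV) / P = 381.0759 / 98.5006 = 3.86877 half-year periods.
In years: 3.86877 / 2 = 1.93438 years.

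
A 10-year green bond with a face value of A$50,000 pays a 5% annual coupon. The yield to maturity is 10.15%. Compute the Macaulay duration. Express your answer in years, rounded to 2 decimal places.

7.65 years

Periodic yield y = 0.1015. Discount each cash flow and weight by its year:
  t   CF        PV=CF/(1+0.1015)^t    t·PV
  1     2,500.00     2,269.6323     2,269.6323
  2     2,500.00     2,060.4923     4,120.9847
  3     2,500.00     1,870.6240     5,611.8720
  4     2,500.00     1,698.2515     6,793.0059
  5     2,500.00     1,541.7626     7,708.8129
  6     2,500.00     1,399.6937     8,398.1620
  7     2,500.00     1,270.7160     8,895.0120
  8     2,500.00     1,153.6232     9,228.9859
  9     2,500.00     1,047.3202     9,425.8821
  10   52,500.00    19,967.0676   199,670.6761
  Σ                 34,279.1835   262,123.0261
Price P = Σ PV = 34,279.1835.
Macaulay duration = Σ(t·PV) / P = 262,123.0261 / 34,279.1835 = 7.64671 years.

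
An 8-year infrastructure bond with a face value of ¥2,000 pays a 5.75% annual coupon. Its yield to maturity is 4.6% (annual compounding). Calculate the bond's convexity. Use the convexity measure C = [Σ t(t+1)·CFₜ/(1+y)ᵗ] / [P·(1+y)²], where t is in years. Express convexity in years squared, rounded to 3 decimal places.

With y = 0.046:
  t   CF        PV=CF/(1+0.046)^t    t·PV        t(t+1)·PV
  1       115.00       109.9426       109.9426         219.8853
  2       115.00       105.1077       210.2154         630.6461
  3       115.00       100.4854       301.4561       1,205.8243
  4       115.00        96.0663       384.2652       1,921.3262
  5       115.00        91.8416       459.2080       2,755.2479
  6       115.00        87.8027       526.8160       3,687.7122
  7       115.00        83.9414       587.5896       4,700.7167
  8     2,115.00     1,475.8999    11,807.1990     106,264.7909
  Σ                  2,151.0875    14,386.6919     121,386.1495
P = 2,151.0875.
Convexity = Σ t(t+1)·PV / [P·(1+y)²] = 121,386.1495 / (2,151.0875 × 1.094116) = 51.57600.

51.576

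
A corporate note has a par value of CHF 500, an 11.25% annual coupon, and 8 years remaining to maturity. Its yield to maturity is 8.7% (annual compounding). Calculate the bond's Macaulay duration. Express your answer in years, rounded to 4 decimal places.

5.8319 years

Periodic yield y = 0.087. Discount each cash flow and weight by its year:
  t   CF        PV=CF/(1+0.087)^t    t·PV
  1        56.25        51.7479        51.7479
  2        56.25        47.6062        95.2124
  3        56.25        43.7959       131.3878
  4        56.25        40.2907       161.1626
  5        56.25        37.0659       185.3296
  6        56.25        34.0993       204.5957
  7        56.25        31.3701       219.5906
  8       556.25       285.3867     2,283.0933
  Σ                    571.3627     3,332.1200
Price P = Σ PV = 571.3627.
Macaulay duration = Σ(t·PV) / P = 3,332.1200 / 571.3627 = 5.83188 years.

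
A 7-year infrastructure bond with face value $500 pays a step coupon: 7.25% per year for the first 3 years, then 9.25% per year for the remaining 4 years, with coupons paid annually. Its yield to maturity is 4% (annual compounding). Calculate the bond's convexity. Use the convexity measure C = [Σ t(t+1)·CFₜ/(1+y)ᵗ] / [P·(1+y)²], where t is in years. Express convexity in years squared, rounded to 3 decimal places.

With y = 0.04:
  t   CF        PV=CF/(1+0.04)^t    t·PV        t(t+1)·PV
  1        36.25        34.8558        34.8558          69.7115
  2        36.25        33.5152        67.0303         201.0910
  3        36.25        32.2261        96.6784         386.7134
  4        46.25        39.5347       158.1388         790.6939
  5        46.25        38.0141       190.0706       1,140.4239
  6        46.25        36.5520       219.3123       1,535.1860
  7       546.25       415.1051     2,905.7357      23,245.8859
  Σ                    629.8030     3,671.8219      27,369.7055
P = 629.8030.
Convexity = Σ t(t+1)·PV / [P·(1+y)²] = 27,369.7055 / (629.8030 × 1.081600) = 40.17896.

40.179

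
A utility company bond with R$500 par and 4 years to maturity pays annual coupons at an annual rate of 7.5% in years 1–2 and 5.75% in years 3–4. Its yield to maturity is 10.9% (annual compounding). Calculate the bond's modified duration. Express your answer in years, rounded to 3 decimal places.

3.226 years

Periodic yield y = 0.109. First find Macaulay duration:
  t   CF        PV=CF/(1+0.109)^t    t·PV
  1        37.50        33.8142        33.8142
  2        37.50        30.4908        60.9815
  3        28.75        21.0787        63.2360
  4       528.75       349.5620     1,398.2479
  Σ                    434.9457     1,556.2797
P = 434.9457; Macaulay duration = 1,556.2797 / 434.9457 = 3.57810 years.
Modified duration = D_Mac / (1 + y) = 3.57810 / 1.109 = 3.22642 years.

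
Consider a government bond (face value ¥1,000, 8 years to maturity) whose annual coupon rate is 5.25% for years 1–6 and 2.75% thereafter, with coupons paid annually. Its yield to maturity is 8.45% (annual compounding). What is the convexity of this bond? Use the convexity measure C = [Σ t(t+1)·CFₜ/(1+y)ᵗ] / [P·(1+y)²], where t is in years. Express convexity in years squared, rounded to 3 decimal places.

With y = 0.0845:
  t   CF        PV=CF/(1+0.0845)^t    t·PV        t(t+1)·PV
  1        52.50        48.4094        48.4094          96.8188
  2        52.50        44.6375        89.2751         267.8252
  3        52.50        41.1596       123.4787         493.9146
  4        52.50        37.9526       151.8102         759.0512
  5        52.50        34.9954       174.9772       1,049.8634
  6        52.50        32.2687       193.6124       1,355.2869
  7        27.50        15.5857       109.0998         872.7982
  8     1,027.50       536.9643     4,295.7141      38,661.4267
  Σ                    791.9732     5,186.3769      43,556.9850
P = 791.9732.
Convexity = Σ t(t+1)·PV / [P·(1+y)²] = 43,556.9850 / (791.9732 × 1.176140) = 46.76148.

46.761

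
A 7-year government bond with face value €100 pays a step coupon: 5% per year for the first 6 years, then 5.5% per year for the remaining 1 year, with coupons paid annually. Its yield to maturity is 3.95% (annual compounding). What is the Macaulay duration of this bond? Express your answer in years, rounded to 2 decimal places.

6.11 years

Periodic yield y = 0.0395. Discount each cash flow and weight by its year:
  t   CF        PV=CF/(1+0.0395)^t    t·PV
  1         5.00         4.8100         4.8100
  2         5.00         4.6272         9.2545
  3         5.00         4.4514        13.3542
  4         5.00         4.2823        17.1290
  5         5.00         4.1195        20.5976
  6         5.00         3.9630        23.7779
  7       105.50        80.4417       563.0916
  Σ                    106.6951       652.0148
Price P = Σ PV = 106.6951.
Macaulay duration = Σ(t·PV) / P = 652.0148 / 106.6951 = 6.11101 years.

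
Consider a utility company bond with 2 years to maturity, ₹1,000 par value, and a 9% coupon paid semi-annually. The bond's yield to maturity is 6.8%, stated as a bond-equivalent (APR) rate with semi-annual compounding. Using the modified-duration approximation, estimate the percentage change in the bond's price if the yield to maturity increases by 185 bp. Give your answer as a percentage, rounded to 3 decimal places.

Periodic yield y = 0.034. Modified duration first:
  t   CF        PV=CF/(1+0.034)^t    t·PV
  1        45.00        43.5203        43.5203
  2        45.00        42.0893        84.1785
  3        45.00        40.7053       122.1159
  4     1,045.00       914.1851     3,656.7404
  Σ                  1,040.5000     3,906.5551
P = 1,040.5000; D_Mac = 3.75450 half-year periods = 1.87725 yrs; D_mod = 1.87725/(1+0.034) = 1.81552 yrs.
ΔP/P ≈ -D_mod · Δy = -1.81552 × (+0.0185) = -0.033587 = -3.3587%.

-3.359%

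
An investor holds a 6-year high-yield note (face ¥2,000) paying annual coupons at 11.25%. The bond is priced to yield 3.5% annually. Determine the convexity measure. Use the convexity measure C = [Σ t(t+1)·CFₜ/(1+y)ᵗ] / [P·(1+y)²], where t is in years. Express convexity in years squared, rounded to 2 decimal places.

With y = 0.035:
  t   CF        PV=CF/(1+0.035)^t    t·PV        t(t+1)·PV
  1       225.00       217.3913       217.3913         434.7826
  2       225.00       210.0399       420.0798       1,260.2394
  3       225.00       202.9371       608.8113       2,435.2453
  4       225.00       196.0745       784.2980       3,921.4900
  5       225.00       189.4440       947.2198       5,683.3189
  6     2,225.00     1,810.0389    10,860.2336      76,021.6352
  Σ                  2,825.9257    13,838.0339      89,756.7115
P = 2,825.9257.
Convexity = Σ t(t+1)·PV / [P·(1+y)²] = 89,756.7115 / (2,825.9257 × 1.071225) = 29.65005.

29.65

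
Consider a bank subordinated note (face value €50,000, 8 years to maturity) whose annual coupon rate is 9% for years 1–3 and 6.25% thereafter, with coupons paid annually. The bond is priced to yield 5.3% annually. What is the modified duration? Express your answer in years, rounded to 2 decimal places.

Periodic yield y = 0.053. First find Macaulay duration:
  t   CF        PV=CF/(1+0.053)^t    t·PV
  1     4,500.00     4,273.5043     4,273.5043
  2     4,500.00     4,058.4086     8,116.8172
  3     4,500.00     3,854.1392    11,562.4177
  4     3,125.00     2,541.7717    10,167.0867
  5     3,125.00     2,413.8383    12,069.1913
  6     3,125.00     2,292.3440    13,754.0641
  7     3,125.00     2,176.9649    15,238.7542
  8    53,125.00    35,145.6819   281,165.4550
  Σ                 56,756.6528   356,347.2905
P = 56,756.6528; Macaulay duration = 356,347.2905 / 56,756.6528 = 6.27851 years.
Modified duration = D_Mac / (1 + y) = 6.27851 / 1.053 = 5.96250 years.

5.96 years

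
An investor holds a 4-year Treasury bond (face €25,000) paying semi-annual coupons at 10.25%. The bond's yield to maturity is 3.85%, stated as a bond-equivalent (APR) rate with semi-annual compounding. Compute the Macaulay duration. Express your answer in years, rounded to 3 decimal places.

3.451 years

Periodic yield y = 0.01925. Discount each cash flow and weight by its period:
  t   CF        PV=CF/(1+0.01925)^t    t·PV
  1     1,281.25     1,257.0518     1,257.0518
  2     1,281.25     1,233.3105     2,466.6211
  3     1,281.25     1,210.0177     3,630.0531
  4     1,281.25     1,187.1648     4,748.6591
  5     1,281.25     1,164.7435     5,823.7173
  6     1,281.25     1,142.7456     6,856.4736
  7     1,281.25     1,121.1632     7,848.1425
  8    26,281.25    22,563.1773   180,505.4186
  Σ                 30,879.3743   213,136.1368
Price P = Σ PV = 30,879.3743.
Macaulay duration = Σ(t·PV) / P = 213,136.1368 / 30,879.3743 = 6.90222 half-year periods.
In years: 6.90222 / 2 = 3.45111 years.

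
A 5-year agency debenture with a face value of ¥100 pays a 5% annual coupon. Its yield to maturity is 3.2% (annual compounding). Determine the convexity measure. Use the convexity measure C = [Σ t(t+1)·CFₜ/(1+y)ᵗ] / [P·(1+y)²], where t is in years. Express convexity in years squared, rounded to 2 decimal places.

24.92

With y = 0.032:
  t   CF        PV=CF/(1+0.032)^t    t·PV        t(t+1)·PV
  1         5.00         4.8450         4.8450           9.6899
  2         5.00         4.6947         9.3895          28.1684
  3         5.00         4.5492        13.6475          54.5899
  4         5.00         4.4081        17.6324          88.1620
  5       105.00        89.6997       448.4983       2,690.9899
  Σ                    108.1966       494.0126       2,871.6000
P = 108.1966.
Convexity = Σ t(t+1)·PV / [P·(1+y)²] = 2,871.6000 / (108.1966 × 1.065024) = 24.92016.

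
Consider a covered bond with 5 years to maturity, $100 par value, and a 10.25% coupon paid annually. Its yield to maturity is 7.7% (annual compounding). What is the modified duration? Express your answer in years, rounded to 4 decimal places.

3.8964 years

Periodic yield y = 0.077. First find Macaulay duration:
  t   CF        PV=CF/(1+0.077)^t    t·PV
  1        10.25         9.5172         9.5172
  2        10.25         8.8367        17.6735
  3        10.25         8.2050        24.6149
  4        10.25         7.6184        30.4734
  5       110.25        76.0852       380.4259
  Σ                    110.2624       462.7049
P = 110.2624; Macaulay duration = 462.7049 / 110.2624 = 4.19640 years.
Modified duration = D_Mac / (1 + y) = 4.19640 / 1.077 = 3.89638 years.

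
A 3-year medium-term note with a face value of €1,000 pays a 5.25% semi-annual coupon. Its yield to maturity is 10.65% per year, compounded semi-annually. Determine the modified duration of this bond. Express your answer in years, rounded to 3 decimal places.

2.656 years

Periodic yield y = 0.05325. First find Macaulay duration:
  t   CF        PV=CF/(1+0.05325)^t    t·PV
  1        26.25        24.9229        24.9229
  2        26.25        23.6628        47.3256
  3        26.25        22.4665        67.3994
  4        26.25        21.3306        85.3225
  5        26.25        20.2522       101.2609
  6     1,026.25       751.7343     4,510.4058
  Σ                    864.3692     4,836.6371
P = 864.3692; Macaulay duration = 4,836.6371 / 864.3692 = 5.59557 half-year periods = 2.79778 years.
Modified duration = D_Mac / (1 + y) = 2.79778 / 1.05325 = 2.65633 years.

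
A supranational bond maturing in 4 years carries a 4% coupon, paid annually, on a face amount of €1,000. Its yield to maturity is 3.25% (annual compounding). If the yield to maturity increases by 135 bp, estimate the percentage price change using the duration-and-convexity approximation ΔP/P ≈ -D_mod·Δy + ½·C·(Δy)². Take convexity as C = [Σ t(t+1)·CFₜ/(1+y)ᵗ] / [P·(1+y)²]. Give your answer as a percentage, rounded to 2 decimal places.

-4.78%

With y = 0.0325:
  t   CF        PV=CF/(1+0.0325)^t    t·PV        t(t+1)·PV
  1        40.00        38.7409        38.7409          77.4818
  2        40.00        37.5215        75.0429         225.1288
  3        40.00        36.3404       109.0212         436.0849
  4     1,040.00       915.1096     3,660.4383      18,302.1914
  Σ                  1,027.7124     3,883.2434      19,040.8870
P = 1,027.7124; D_Mac = 3.77853 yrs; D_mod = 3.65959 yrs; C = 17.37943.
Duration effect: -3.65959 × (+0.0135) = -0.049405
Convexity effect: 0.5 × 17.37943 × (0.0135)² = +0.0015837
ΔP/P ≈ -0.049405 + 0.0015837 = -0.047821 = -4.7821%.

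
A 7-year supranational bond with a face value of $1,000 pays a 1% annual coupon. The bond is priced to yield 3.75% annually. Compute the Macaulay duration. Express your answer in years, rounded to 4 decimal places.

Periodic yield y = 0.0375. Discount each cash flow and weight by its year:
  t   CF        PV=CF/(1+0.0375)^t    t·PV
  1        10.00         9.6386         9.6386
  2        10.00         9.2902        18.5803
  3        10.00         8.9544        26.8632
  4        10.00         8.6307        34.5229
  5        10.00         8.3188        41.5939
  6        10.00         8.0181        48.1086
  7     1,010.00       780.5570     5,463.8992
  Σ                    833.4077     5,643.2066
Price P = Σ PV = 833.4077.
Macaulay duration = Σ(t·PV) / P = 5,643.2066 / 833.4077 = 6.77124 years.

6.7712 years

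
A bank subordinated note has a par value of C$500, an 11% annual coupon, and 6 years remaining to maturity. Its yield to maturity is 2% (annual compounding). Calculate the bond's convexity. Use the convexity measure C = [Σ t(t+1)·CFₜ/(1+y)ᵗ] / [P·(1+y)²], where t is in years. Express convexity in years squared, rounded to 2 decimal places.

With y = 0.02:
  t   CF        PV=CF/(1+0.02)^t    t·PV        t(t+1)·PV
  1        55.00        53.9216        53.9216         107.8431
  2        55.00        52.8643       105.7286         317.1857
  3        55.00        51.8277       155.4832         621.9327
  4        55.00        50.8115       203.2460       1,016.2300
  5        55.00        49.8152       249.0760       1,494.4558
  6       555.00       492.8241     2,956.9447      20,698.6129
  Σ                    752.0644     3,724.4000      24,256.2603
P = 752.0644.
Convexity = Σ t(t+1)·PV / [P·(1+y)²] = 24,256.2603 / (752.0644 × 1.040400) = 31.00048.

31.00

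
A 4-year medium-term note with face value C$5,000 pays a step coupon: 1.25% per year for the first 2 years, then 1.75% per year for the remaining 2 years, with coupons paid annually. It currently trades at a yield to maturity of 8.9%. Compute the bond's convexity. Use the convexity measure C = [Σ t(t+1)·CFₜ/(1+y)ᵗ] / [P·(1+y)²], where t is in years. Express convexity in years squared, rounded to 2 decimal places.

With y = 0.089:
  t   CF        PV=CF/(1+0.089)^t    t·PV        t(t+1)·PV
  1        62.50        57.3921        57.3921         114.7842
  2        62.50        52.7017       105.4033         316.2099
  3        87.50        67.7524       203.2571         813.0283
  4     5,087.50     3,617.3698    14,469.4790      72,347.3951
  Σ                  3,795.2159    14,835.5315      73,591.4176
P = 3,795.2159.
Convexity = Σ t(t+1)·PV / [P·(1+y)²] = 73,591.4176 / (3,795.2159 × 1.185921) = 16.35065.

16.35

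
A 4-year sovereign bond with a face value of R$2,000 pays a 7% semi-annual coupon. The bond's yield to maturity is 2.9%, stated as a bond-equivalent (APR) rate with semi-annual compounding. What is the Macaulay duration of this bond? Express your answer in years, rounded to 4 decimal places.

Periodic yield y = 0.0145. Discount each cash flow and weight by its period:
  t   CF        PV=CF/(1+0.0145)^t    t·PV
  1        70.00        68.9995        68.9995
  2        70.00        68.0133       136.0266
  3        70.00        67.0412       201.1236
  4        70.00        66.0830       264.3321
  5        70.00        65.1385       325.6925
  6        70.00        64.2075       385.2450
  7        70.00        63.2898       443.0286
  8     2,070.00     1,844.8197    14,758.5578
  Σ                  2,307.5926    16,583.0057
Price P = Σ PV = 2,307.5926.
Macaulay duration = Σ(t·PV) / P = 16,583.0057 / 2,307.5926 = 7.18628 half-year periods.
In years: 7.18628 / 2 = 3.59314 years.

3.5931 years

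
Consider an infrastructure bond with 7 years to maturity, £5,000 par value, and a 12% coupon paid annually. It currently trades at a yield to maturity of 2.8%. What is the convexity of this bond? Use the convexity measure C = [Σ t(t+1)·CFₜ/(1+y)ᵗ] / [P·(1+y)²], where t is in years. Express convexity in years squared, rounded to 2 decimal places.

With y = 0.028:
  t   CF        PV=CF/(1+0.028)^t    t·PV        t(t+1)·PV
  1       600.00       583.6576       583.6576       1,167.3152
  2       600.00       567.7603     1,135.5206       3,406.5618
  3       600.00       552.2960     1,656.8880       6,627.5521
  4       600.00       537.2529     2,149.0117      10,745.0586
  5       600.00       522.6196     2,613.0979      15,678.5874
  6       600.00       508.3848     3,050.3088      21,352.1619
  7     5,600.00     4,615.6857    32,309.7996     258,478.3968
  Σ                  7,887.6569    43,498.2843     317,455.6338
P = 7,887.6569.
Convexity = Σ t(t+1)·PV / [P·(1+y)²] = 317,455.6338 / (7,887.6569 × 1.056784) = 38.08455.

38.08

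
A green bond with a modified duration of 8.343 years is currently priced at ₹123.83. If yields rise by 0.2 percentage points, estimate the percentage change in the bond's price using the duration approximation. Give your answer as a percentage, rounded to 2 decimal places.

-1.67%

Duration approximation: ΔP/P ≈ -D_mod · Δy = -8.343 × (+0.002) = -0.016686.
As a percentage: -1.6686%.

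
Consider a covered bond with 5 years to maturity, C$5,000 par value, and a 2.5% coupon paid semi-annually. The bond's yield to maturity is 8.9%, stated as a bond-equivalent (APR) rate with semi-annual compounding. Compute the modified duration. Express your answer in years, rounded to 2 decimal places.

Periodic yield y = 0.0445. First find Macaulay duration:
  t   CF        PV=CF/(1+0.0445)^t    t·PV
  1        62.50        59.8372        59.8372
  2        62.50        57.2879       114.5759
  3        62.50        54.8472       164.5417
  4        62.50        52.5105       210.0420
  5        62.50        50.2733       251.3667
  6        62.50        48.1315       288.7890
  7        62.50        46.0809       322.5663
  8        62.50        44.1177       352.9413
  9        62.50        42.2381       380.1426
  10    5,062.50     3,275.5225    32,755.2255
  Σ                  3,730.8469    34,900.0281
P = 3,730.8469; Macaulay duration = 34,900.0281 / 3,730.8469 = 9.35445 half-year periods = 4.67723 years.
Modified duration = D_Mac / (1 + y) = 4.67723 / 1.0445 = 4.47796 years.

4.48 years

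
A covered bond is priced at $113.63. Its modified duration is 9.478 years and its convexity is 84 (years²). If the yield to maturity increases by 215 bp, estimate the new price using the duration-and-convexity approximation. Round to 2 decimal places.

Duration effect: -D_mod·Δy = -9.478 × (+0.0215) = -0.203777
Convexity effect: ½·C·(Δy)² = 0.5 × 84 × (0.0215)² = +0.0194145
ΔP/P ≈ -0.203777 + 0.0194145 = -0.1843625
New price ≈ 113.63 × (1 - 0.1843625) = 92.680889125.

$92.68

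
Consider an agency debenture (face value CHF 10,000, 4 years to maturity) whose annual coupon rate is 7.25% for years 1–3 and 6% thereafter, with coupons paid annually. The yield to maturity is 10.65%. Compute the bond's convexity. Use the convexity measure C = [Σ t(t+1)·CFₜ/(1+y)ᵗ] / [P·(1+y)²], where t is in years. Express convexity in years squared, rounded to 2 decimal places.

14.09

With y = 0.1065:
  t   CF        PV=CF/(1+0.1065)^t    t·PV        t(t+1)·PV
  1       725.00       655.2192       655.2192       1,310.4383
  2       725.00       592.1547     1,184.3094       3,552.9281
  3       725.00       535.1601     1,605.4804       6,421.9216
  4    10,600.00     7,071.3151    28,285.2605     141,426.3027
  Σ                  8,853.8491    31,730.2695     152,711.5907
P = 8,853.8491.
Convexity = Σ t(t+1)·PV / [P·(1+y)²] = 152,711.5907 / (8,853.8491 × 1.224342) = 14.08760.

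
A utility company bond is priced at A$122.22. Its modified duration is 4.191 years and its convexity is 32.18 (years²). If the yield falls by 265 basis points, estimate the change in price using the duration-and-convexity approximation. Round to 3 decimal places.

+A$14.955

Duration effect: -D_mod·Δy = -4.191 × (-0.0265) = +0.1110615
Convexity effect: ½·C·(Δy)² = 0.5 × 32.18 × (-0.0265)² = +0.0112992025
ΔP/P ≈ +0.1110615 + 0.0112992025 = +0.1223607025
ΔP ≈ 122.22 × (+0.1223607025) = +14.95492505955.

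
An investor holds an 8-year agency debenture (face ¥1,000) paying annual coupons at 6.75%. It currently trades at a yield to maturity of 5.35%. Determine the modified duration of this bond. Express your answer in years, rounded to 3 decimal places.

Periodic yield y = 0.0535. First find Macaulay duration:
  t   CF        PV=CF/(1+0.0535)^t    t·PV
  1        67.50        64.0721        64.0721
  2        67.50        60.8184       121.6367
  3        67.50        57.7298       173.1894
  4        67.50        54.7981       219.1925
  5        67.50        52.0153       260.0765
  6        67.50        49.3738       296.2428
  7        67.50        46.8664       328.0651
  8     1,067.50       703.5445     5,628.3559
  Σ                  1,089.2184     7,090.8310
P = 1,089.2184; Macaulay duration = 7,090.8310 / 1,089.2184 = 6.51002 years.
Modified duration = D_Mac / (1 + y) = 6.51002 / 1.0535 = 6.17942 years.

6.179 years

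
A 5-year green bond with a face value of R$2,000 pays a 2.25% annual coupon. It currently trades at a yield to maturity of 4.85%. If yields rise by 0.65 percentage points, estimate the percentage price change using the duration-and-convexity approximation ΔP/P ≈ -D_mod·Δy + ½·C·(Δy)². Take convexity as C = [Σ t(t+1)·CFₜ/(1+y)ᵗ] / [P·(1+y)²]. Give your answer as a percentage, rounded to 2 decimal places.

With y = 0.0485:
  t   CF        PV=CF/(1+0.0485)^t    t·PV        t(t+1)·PV
  1        45.00        42.9185        42.9185          85.8369
  2        45.00        40.9332        81.8664         245.5992
  3        45.00        39.0398       117.1193         468.4772
  4        45.00        37.2339       148.9357         744.6784
  5     2,045.00     1,613.8053     8,069.0265      48,414.1591
  Σ                  1,773.9306     8,459.8663      49,958.7508
P = 1,773.9306; D_Mac = 4.76899 yrs; D_mod = 4.54840 yrs; C = 25.61758.
Duration effect: -4.54840 × (+0.0065) = -0.029565
Convexity effect: 0.5 × 25.61758 × (0.0065)² = +0.0005412
ΔP/P ≈ -0.029565 + 0.0005412 = -0.029023 = -2.9023%.

-2.90%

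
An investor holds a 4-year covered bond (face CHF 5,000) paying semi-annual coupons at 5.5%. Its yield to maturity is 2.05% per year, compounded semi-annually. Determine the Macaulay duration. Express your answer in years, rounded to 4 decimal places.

3.6700 years

Periodic yield y = 0.01025. Discount each cash flow and weight by its period:
  t   CF        PV=CF/(1+0.01025)^t    t·PV
  1       137.50       136.1049       136.1049
  2       137.50       134.7240       269.4480
  3       137.50       133.3571       400.0713
  4       137.50       132.0041       528.0162
  5       137.50       130.6647       653.3237
  6       137.50       129.3390       776.0341
  7       137.50       128.0267       896.1872
  8     5,137.50     4,735.0107    37,880.0854
  Σ                  5,659.2312    41,539.2707
Price P = Σ PV = 5,659.2312.
Macaulay duration = Σ(t·PV) / P = 41,539.2707 / 5,659.2312 = 7.34009 half-year periods.
In years: 7.34009 / 2 = 3.67005 years.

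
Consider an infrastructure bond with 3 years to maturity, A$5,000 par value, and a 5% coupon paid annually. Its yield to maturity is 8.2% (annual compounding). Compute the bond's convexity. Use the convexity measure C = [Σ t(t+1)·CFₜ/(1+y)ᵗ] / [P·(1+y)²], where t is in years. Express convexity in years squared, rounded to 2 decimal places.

With y = 0.082:
  t   CF        PV=CF/(1+0.082)^t    t·PV        t(t+1)·PV
  1       250.00       231.0536       231.0536         462.1072
  2       250.00       213.5431       427.0861       1,281.2584
  3     5,250.00     4,144.5513    12,433.6539      49,734.6158
  Σ                  4,589.1480    13,091.7937      51,477.9814
P = 4,589.1480.
Convexity = Σ t(t+1)·PV / [P·(1+y)²] = 51,477.9814 / (4,589.1480 × 1.170724) = 9.58153.

9.58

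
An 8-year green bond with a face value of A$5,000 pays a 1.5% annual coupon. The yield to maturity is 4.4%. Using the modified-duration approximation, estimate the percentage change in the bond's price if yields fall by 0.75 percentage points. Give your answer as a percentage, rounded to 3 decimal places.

Periodic yield y = 0.044. Modified duration first:
  t   CF        PV=CF/(1+0.044)^t    t·PV
  1        75.00        71.8391        71.8391
  2        75.00        68.8114       137.6228
  3        75.00        65.9113       197.7338
  4        75.00        63.1334       252.5337
  5        75.00        60.4726       302.3631
  6        75.00        57.9240       347.5438
  7        75.00        55.4827       388.3791
  8     5,075.00     3,596.1025    28,768.8197
  Σ                  4,039.6769    30,466.8350
P = 4,039.6769; D_Mac = 7.54190 yrs; D_mod = 7.54190/(1+0.044) = 7.22404 yrs.
ΔP/P ≈ -D_mod · Δy = -7.22404 × (-0.0075) = +0.054180 = +5.4180%.

+5.418%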